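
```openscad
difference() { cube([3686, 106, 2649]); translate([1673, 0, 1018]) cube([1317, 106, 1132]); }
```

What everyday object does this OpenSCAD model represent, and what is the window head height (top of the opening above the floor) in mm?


A wall with a window opening. The window head height is 2150 mm.

A wall with a rectangular opening subtracted — a window. Sill at z = 1018, opening 1132 mm tall, so the head is at 1018 + 1132 = 2150 mm.


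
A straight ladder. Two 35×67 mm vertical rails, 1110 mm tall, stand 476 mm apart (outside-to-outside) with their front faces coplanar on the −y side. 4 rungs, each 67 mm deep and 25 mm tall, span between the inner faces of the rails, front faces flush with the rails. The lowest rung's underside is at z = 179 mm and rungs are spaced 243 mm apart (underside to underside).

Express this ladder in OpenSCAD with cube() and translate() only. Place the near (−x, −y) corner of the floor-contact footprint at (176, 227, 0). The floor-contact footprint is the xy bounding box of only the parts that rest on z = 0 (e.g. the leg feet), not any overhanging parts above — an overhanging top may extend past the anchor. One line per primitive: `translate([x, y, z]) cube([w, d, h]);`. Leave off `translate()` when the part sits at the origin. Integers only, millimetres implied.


translate([176, 227, 0]) cube([35, 67, 1110]);
translate([617, 227, 0]) cube([35, 67, 1110]);
translate([211, 227, 179]) cube([406, 67, 25]);
translate([211, 227, 422]) cube([406, 67, 25]);
translate([211, 227, 665]) cube([406, 67, 25]);
translate([211, 227, 908]) cube([406, 67, 25]);


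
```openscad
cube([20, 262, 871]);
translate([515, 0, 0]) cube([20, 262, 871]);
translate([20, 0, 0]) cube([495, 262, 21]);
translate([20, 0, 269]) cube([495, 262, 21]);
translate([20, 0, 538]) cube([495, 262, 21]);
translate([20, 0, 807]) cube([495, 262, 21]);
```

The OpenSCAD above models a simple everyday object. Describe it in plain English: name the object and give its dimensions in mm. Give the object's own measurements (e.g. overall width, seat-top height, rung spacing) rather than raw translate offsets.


An open bookshelf. Two side panels, each 20 mm thick, 262 mm deep and 871 mm tall, stand 535 mm apart (outside-to-outside). Between them sit 4 shelves, each 21 mm thick and 262 mm deep, spanning the full gap between the sides. The bottom shelf rests on the floor (its underside at z = 0) and the clear gap between one shelf's top and the next shelf's underside is 248 mm.


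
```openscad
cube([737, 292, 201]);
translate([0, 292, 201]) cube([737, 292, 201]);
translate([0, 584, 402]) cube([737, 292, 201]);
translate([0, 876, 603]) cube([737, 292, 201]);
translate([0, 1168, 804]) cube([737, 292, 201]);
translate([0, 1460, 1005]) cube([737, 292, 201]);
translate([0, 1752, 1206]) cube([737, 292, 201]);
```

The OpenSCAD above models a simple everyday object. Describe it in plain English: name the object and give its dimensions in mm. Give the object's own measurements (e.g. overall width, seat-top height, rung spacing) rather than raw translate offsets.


A straight staircase of 7 solid steps. Each step is 737 mm wide (x), 292 mm deep (y, the going) and 201 mm tall (the rise). The first step rests on the floor; each subsequent step sits one going further in +y and one rise higher in +z, directly behind and above the previous step with no overlap.


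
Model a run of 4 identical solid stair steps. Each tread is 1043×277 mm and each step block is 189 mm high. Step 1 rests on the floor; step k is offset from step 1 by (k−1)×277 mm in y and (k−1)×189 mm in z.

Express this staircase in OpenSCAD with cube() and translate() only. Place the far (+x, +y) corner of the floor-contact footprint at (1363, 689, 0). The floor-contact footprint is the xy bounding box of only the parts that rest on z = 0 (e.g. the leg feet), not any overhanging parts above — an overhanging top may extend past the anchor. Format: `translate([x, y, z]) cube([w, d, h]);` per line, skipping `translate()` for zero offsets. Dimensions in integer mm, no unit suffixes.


translate([320, 412, 0]) cube([1043, 277, 189]);
translate([320, 689, 189]) cube([1043, 277, 189]);
translate([320, 966, 378]) cube([1043, 277, 189]);
translate([320, 1243, 567]) cube([1043, 277, 189]);


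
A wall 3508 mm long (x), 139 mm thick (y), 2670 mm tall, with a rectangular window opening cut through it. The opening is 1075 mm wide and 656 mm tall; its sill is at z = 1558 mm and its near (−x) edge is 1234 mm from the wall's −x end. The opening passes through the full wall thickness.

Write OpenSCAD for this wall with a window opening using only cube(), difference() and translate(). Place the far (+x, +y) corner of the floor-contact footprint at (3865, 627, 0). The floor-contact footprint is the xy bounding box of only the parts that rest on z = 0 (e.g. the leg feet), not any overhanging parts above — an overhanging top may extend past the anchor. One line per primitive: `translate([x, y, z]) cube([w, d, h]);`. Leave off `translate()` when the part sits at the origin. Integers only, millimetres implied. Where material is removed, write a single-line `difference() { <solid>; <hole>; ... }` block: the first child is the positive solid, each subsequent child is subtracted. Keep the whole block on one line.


difference() { translate([357, 488, 0]) cube([3508, 139, 2670]); translate([1591, 488, 1558]) cube([1075, 139, 656]); }


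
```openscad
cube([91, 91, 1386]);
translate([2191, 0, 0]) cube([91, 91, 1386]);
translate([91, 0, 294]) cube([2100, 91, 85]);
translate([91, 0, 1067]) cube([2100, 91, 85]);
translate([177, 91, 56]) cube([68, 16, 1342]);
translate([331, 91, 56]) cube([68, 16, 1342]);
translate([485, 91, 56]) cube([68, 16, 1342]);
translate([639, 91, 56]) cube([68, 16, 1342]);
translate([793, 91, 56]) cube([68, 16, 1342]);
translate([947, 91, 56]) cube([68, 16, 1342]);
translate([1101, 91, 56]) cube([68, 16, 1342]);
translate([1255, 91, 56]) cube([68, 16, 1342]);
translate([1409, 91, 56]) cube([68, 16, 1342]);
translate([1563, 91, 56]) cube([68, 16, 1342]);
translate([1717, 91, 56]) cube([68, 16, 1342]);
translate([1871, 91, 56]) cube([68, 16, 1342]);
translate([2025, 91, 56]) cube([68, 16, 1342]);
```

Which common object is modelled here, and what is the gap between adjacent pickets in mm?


A fence section. The picket gap is 86 mm.

Two posts, two rails, 13 pickets — a fence section. Span 2100 mm holds 13 pickets of 68 mm with 14 equal gaps: ⌊(2100 − 13·68) / 14⌋ = 86 mm.


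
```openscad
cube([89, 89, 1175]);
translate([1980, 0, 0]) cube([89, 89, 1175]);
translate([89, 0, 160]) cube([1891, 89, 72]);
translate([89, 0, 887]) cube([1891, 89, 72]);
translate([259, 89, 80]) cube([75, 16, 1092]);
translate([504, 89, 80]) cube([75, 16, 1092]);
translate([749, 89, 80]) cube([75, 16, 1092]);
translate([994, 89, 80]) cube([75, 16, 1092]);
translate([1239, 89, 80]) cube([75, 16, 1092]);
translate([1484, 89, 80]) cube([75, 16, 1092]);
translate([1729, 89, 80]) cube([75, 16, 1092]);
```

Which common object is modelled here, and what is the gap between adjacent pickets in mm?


A fence section. The picket gap is 170 mm.

Two posts, two rails, 7 pickets — a fence section. Span 1891 mm holds 7 pickets of 75 mm with 8 equal gaps: ⌊(1891 − 7·75) / 8⌋ = 170 mm.


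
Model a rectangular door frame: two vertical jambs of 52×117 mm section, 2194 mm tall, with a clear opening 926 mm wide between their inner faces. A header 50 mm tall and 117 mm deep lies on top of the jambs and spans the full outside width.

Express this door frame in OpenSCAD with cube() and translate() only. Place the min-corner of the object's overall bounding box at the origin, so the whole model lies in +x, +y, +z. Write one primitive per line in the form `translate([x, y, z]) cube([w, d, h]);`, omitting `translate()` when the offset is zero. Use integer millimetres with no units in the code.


cube([52, 117, 2194]);
translate([978, 0, 0]) cube([52, 117, 2194]);
translate([0, 0, 2194]) cube([1030, 117, 50]);


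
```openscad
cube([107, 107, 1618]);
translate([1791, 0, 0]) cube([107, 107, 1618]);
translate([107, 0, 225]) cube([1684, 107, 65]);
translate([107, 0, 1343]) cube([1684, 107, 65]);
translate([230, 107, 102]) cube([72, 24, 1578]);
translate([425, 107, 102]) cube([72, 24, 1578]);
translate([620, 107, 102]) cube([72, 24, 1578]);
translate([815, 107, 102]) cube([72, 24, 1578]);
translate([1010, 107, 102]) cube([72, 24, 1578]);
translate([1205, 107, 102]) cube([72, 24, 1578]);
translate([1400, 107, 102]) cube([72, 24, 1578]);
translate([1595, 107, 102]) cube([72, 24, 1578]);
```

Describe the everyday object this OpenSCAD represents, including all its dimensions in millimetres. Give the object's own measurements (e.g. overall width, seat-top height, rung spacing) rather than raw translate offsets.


A fence section. Two 107×107 mm posts, 1618 mm tall, stand on the floor with a clear span of 1684 mm between their inner faces. Two horizontal rails of 107×65 mm section span the gap between the posts with their undersides at z = 225 mm and z = 1343 mm, flush with the posts' −y face. 8 pickets, each 72 mm wide, 24 mm thick and 1578 mm tall, are fixed to the +y face of the rails with their bottoms at z = 102 mm, spaced across the span with a 123 mm gap after the −x post and between neighbouring pickets, with 124 mm left before the +x post.


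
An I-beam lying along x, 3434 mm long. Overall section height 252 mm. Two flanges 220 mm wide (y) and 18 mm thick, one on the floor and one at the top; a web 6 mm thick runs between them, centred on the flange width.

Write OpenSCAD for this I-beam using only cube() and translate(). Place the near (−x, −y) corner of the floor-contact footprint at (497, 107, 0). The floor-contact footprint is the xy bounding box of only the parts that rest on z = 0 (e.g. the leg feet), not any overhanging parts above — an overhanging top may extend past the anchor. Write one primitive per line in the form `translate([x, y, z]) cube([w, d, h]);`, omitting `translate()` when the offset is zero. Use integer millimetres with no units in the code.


translate([497, 107, 0]) cube([3434, 220, 18]);
translate([497, 214, 18]) cube([3434, 6, 216]);
translate([497, 107, 234]) cube([3434, 220, 18]);


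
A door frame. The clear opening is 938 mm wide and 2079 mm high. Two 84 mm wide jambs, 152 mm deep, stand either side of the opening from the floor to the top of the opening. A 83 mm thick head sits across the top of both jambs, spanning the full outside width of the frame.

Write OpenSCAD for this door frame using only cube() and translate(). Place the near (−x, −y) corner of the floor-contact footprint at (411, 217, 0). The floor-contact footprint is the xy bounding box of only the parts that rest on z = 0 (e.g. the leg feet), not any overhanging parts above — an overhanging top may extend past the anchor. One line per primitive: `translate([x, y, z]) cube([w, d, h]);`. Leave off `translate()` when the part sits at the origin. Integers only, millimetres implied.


translate([411, 217, 0]) cube([84, 152, 2079]);
translate([1433, 217, 0]) cube([84, 152, 2079]);
translate([411, 217, 2079]) cube([1106, 152, 83]);


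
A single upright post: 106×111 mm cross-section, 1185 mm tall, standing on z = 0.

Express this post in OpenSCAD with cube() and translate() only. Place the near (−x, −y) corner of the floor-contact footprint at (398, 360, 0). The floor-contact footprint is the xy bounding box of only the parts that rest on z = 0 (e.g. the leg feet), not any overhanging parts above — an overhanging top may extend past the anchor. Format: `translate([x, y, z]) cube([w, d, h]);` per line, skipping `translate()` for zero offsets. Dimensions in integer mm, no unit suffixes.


translate([398, 360, 0]) cube([106, 111, 1185]);


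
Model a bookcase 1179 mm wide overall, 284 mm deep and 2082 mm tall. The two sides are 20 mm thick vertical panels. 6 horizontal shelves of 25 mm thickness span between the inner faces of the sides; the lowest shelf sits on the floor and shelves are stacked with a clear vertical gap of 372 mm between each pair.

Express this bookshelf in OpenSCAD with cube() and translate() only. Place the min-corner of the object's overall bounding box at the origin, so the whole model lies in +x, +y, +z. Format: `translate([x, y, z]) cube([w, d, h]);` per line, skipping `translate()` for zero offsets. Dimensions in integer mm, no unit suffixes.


cube([20, 284, 2082]);
translate([1159, 0, 0]) cube([20, 284, 2082]);
translate([20, 0, 0]) cube([1139, 284, 25]);
translate([20, 0, 397]) cube([1139, 284, 25]);
translate([20, 0, 794]) cube([1139, 284, 25]);
translate([20, 0, 1191]) cube([1139, 284, 25]);
translate([20, 0, 1588]) cube([1139, 284, 25]);
translate([20, 0, 1985]) cube([1139, 284, 25]);


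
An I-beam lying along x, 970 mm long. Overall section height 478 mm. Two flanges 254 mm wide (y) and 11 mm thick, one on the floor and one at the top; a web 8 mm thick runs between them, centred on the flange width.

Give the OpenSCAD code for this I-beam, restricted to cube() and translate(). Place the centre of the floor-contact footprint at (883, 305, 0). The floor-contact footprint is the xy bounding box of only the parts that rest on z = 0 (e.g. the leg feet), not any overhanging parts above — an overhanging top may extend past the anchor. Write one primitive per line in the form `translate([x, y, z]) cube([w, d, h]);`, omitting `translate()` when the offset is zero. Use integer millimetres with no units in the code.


translate([398, 178, 0]) cube([970, 254, 11]);
translate([398, 301, 11]) cube([970, 8, 456]);
translate([398, 178, 467]) cube([970, 254, 11]);


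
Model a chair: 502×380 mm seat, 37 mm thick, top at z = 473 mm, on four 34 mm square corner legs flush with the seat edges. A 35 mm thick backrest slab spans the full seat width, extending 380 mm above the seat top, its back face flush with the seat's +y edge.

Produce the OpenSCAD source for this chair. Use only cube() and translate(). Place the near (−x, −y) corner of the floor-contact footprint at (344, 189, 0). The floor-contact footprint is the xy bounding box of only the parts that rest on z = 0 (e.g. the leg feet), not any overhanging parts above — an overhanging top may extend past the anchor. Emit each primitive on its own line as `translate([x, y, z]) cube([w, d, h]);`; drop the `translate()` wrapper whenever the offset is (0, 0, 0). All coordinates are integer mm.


translate([344, 189, 436]) cube([502, 380, 37]);
translate([344, 189, 0]) cube([34, 34, 436]);
translate([812, 189, 0]) cube([34, 34, 436]);
translate([344, 535, 0]) cube([34, 34, 436]);
translate([812, 535, 0]) cube([34, 34, 436]);
translate([344, 534, 473]) cube([502, 35, 380]);


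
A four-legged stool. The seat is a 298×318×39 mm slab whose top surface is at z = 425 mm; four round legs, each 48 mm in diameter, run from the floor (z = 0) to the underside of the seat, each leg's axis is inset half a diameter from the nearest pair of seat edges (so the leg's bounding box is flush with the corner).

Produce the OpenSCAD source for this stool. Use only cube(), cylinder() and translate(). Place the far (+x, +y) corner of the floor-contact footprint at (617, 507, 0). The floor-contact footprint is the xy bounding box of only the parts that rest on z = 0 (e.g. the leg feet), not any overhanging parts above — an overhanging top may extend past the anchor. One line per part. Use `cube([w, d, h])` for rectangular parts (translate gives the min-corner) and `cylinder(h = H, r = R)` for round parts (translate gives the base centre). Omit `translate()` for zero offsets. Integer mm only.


// leg_h = 425 - 39 = 386
translate([319, 189, 386]) cube([298, 318, 39]);
translate([343, 213, 0]) cylinder(h = 386, r = 24);
translate([593, 213, 0]) cylinder(h = 386, r = 24);
translate([343, 483, 0]) cylinder(h = 386, r = 24);
translate([593, 483, 0]) cylinder(h = 386, r = 24);


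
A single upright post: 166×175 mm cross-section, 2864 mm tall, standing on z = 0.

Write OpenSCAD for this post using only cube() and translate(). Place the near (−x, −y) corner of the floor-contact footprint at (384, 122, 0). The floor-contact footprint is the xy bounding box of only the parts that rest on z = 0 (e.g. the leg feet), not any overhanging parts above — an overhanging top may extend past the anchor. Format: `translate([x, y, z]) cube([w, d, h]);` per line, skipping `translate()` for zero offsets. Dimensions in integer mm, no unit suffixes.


translate([384, 122, 0]) cube([166, 175, 2864]);


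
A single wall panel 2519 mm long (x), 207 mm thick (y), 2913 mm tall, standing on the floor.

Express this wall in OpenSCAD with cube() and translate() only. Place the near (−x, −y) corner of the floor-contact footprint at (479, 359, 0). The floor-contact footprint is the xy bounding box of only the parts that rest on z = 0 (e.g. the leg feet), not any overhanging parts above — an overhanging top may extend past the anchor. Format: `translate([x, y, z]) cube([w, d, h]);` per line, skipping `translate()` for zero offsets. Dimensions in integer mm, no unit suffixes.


translate([479, 359, 0]) cube([2519, 207, 2913]);


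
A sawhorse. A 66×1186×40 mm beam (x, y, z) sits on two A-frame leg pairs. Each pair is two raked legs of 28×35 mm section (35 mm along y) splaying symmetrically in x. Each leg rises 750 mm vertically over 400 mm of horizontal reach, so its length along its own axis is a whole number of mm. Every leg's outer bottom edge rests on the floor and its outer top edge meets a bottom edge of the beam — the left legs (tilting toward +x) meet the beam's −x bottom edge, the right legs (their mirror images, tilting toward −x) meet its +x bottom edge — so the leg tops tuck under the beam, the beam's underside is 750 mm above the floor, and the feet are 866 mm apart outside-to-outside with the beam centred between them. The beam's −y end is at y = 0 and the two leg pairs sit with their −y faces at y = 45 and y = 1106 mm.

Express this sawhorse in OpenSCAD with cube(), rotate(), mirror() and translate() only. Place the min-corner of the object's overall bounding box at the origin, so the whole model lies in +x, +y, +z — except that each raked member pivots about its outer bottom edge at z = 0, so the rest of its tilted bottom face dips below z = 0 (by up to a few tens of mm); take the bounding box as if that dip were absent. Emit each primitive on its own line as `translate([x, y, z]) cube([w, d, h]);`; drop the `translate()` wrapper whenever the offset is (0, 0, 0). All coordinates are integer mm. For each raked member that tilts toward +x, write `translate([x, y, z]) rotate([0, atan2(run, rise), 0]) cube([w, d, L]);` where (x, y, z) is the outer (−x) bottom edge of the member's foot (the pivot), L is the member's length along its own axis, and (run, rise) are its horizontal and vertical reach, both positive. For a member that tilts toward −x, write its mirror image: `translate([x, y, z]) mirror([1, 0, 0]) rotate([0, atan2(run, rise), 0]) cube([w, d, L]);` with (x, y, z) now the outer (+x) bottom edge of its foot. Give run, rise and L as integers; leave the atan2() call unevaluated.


// leg length = √(400² + 750²) = 850
// right-leg outer foot x = 2·400 + 66 = 866
// beam min-corner = (400, 0, 750)
translate([400, 0, 750]) cube([66, 1186, 40]);
translate([0, 45, 0]) rotate([0, atan2(400, 750), 0]) cube([28, 35, 850]);
translate([866, 45, 0]) mirror([1, 0, 0]) rotate([0, atan2(400, 750), 0]) cube([28, 35, 850]);
translate([0, 1106, 0]) rotate([0, atan2(400, 750), 0]) cube([28, 35, 850]);
translate([866, 1106, 0]) mirror([1, 0, 0]) rotate([0, atan2(400, 750), 0]) cube([28, 35, 850]);


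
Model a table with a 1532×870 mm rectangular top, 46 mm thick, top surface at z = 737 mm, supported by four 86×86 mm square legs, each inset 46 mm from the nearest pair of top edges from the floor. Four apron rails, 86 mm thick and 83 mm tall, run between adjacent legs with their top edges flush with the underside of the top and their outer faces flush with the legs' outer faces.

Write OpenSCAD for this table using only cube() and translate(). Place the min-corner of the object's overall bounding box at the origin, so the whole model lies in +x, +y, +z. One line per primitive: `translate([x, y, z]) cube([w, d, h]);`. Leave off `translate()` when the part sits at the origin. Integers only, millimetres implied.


// leg_h = 737 - 46 = 691
// apron z = 691 - 83 = 608
translate([0, 0, 691]) cube([1532, 870, 46]);
translate([46, 46, 0]) cube([86, 86, 691]);
translate([1400, 46, 0]) cube([86, 86, 691]);
translate([46, 738, 0]) cube([86, 86, 691]);
translate([1400, 738, 0]) cube([86, 86, 691]);
translate([132, 46, 608]) cube([1268, 86, 83]);
translate([132, 738, 608]) cube([1268, 86, 83]);
translate([46, 132, 608]) cube([86, 606, 83]);
translate([1400, 132, 608]) cube([86, 606, 83]);


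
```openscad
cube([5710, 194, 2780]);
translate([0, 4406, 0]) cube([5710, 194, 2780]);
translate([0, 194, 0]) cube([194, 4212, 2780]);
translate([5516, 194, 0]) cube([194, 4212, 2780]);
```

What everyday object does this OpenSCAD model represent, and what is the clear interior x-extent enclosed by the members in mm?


A house (or room) frame. The interior width is 5322 mm.

Four 2780 mm walls enclosing a rectangle with no floor or roof — a room or house frame. Outside width is 5710 mm and wall thickness is 194 mm, so the interior width is 5710 − 2 × 194 = 5322 mm.


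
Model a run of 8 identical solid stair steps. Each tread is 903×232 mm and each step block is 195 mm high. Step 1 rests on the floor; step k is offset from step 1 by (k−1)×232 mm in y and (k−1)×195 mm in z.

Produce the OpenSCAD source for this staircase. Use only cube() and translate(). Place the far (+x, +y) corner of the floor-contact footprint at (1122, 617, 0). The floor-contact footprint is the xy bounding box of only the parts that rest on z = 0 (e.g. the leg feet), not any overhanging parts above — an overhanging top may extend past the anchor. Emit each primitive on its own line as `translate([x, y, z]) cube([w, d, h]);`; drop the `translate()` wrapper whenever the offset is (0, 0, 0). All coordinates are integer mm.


translate([219, 385, 0]) cube([903, 232, 195]);
translate([219, 617, 195]) cube([903, 232, 195]);
translate([219, 849, 390]) cube([903, 232, 195]);
translate([219, 1081, 585]) cube([903, 232, 195]);
translate([219, 1313, 780]) cube([903, 232, 195]);
translate([219, 1545, 975]) cube([903, 232, 195]);
translate([219, 1777, 1170]) cube([903, 232, 195]);
translate([219, 2009, 1365]) cube([903, 232, 195]);


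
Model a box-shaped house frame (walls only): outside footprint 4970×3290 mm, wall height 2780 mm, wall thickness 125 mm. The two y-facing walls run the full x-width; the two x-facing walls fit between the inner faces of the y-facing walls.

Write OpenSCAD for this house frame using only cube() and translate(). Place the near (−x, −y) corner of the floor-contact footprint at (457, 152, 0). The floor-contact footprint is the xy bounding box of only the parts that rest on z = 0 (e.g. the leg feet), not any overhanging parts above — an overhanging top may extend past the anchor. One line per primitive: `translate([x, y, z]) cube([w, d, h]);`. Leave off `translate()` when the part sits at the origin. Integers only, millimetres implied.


translate([457, 152, 0]) cube([4970, 125, 2780]);
translate([457, 3317, 0]) cube([4970, 125, 2780]);
translate([457, 277, 0]) cube([125, 3040, 2780]);
translate([5302, 277, 0]) cube([125, 3040, 2780]);


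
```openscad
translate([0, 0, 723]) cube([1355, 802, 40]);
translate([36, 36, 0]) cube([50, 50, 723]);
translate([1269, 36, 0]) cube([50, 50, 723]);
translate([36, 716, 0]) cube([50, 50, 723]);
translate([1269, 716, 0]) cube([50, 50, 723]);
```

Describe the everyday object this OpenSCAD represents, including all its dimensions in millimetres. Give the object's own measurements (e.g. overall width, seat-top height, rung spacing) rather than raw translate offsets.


A rectangular dining table. The top is 1355×802×40 mm with its upper surface at z = 763 mm. It stands on four 50×50 mm square legs, each inset 36 mm from the nearest pair of top edges, running from the floor to the underside of the top.


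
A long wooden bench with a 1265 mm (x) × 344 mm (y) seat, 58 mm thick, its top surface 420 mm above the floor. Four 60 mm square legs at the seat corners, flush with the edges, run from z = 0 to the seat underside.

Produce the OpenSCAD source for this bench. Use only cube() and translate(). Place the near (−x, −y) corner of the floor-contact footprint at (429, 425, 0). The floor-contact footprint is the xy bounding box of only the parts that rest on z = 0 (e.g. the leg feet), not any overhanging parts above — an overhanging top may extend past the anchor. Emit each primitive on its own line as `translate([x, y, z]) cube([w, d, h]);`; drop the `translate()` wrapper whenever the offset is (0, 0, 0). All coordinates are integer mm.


// leg_h = 420 − 58 = 362
translate([429, 425, 362]) cube([1265, 344, 58]);
translate([429, 425, 0]) cube([60, 60, 362]);
translate([429, 709, 0]) cube([60, 60, 362]);
translate([1634, 425, 0]) cube([60, 60, 362]);
translate([1634, 709, 0]) cube([60, 60, 362]);


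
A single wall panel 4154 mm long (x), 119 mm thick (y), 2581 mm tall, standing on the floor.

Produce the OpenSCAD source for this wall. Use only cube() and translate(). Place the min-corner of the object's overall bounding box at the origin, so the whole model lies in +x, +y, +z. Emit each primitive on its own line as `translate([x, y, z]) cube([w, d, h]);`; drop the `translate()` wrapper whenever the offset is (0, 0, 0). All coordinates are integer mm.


cube([4154, 119, 2581]);


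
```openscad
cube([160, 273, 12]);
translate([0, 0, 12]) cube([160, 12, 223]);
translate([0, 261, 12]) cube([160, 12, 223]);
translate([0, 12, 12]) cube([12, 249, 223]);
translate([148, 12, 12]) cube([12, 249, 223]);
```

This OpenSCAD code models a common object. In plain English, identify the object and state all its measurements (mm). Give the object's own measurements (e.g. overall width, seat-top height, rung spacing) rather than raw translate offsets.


An open-topped rectangular box: outside dimensions 160×273×235 mm, with a uniform wall and base thickness of 12 mm. The base is a full 160×273 slab on the floor; four walls sit on top of the base. The front and back walls (the −y and +y sides) span the full width; the two side walls fit between them.


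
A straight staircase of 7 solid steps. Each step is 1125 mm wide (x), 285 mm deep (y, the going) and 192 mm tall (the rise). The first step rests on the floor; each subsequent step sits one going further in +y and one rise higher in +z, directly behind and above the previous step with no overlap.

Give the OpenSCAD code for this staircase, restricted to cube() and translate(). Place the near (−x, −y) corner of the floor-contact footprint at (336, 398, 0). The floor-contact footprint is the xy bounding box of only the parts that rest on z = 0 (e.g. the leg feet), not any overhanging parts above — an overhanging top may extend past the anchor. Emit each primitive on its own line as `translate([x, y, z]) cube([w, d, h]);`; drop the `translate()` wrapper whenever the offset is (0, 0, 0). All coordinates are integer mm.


translate([336, 398, 0]) cube([1125, 285, 192]);
translate([336, 683, 192]) cube([1125, 285, 192]);
translate([336, 968, 384]) cube([1125, 285, 192]);
translate([336, 1253, 576]) cube([1125, 285, 192]);
translate([336, 1538, 768]) cube([1125, 285, 192]);
translate([336, 1823, 960]) cube([1125, 285, 192]);
translate([336, 2108, 1152]) cube([1125, 285, 192]);


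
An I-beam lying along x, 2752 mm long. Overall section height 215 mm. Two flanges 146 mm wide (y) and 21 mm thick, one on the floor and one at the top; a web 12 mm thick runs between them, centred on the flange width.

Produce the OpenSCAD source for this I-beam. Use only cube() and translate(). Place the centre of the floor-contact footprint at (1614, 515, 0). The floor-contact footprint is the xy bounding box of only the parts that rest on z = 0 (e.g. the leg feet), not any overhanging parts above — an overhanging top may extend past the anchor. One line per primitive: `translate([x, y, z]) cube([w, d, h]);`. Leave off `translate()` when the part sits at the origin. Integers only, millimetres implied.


translate([238, 442, 0]) cube([2752, 146, 21]);
translate([238, 509, 21]) cube([2752, 12, 173]);
translate([238, 442, 194]) cube([2752, 146, 21]);


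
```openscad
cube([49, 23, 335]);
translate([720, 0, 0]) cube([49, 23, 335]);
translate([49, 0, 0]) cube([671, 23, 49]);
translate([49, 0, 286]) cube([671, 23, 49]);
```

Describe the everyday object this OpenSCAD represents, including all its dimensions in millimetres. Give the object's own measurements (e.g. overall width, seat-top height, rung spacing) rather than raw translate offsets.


A rectangular picture frame lying in the x–z plane (depth along y). The opening is 671 mm wide (x) by 237 mm tall (z), surrounded by a border 49 mm wide on all four sides. The frame is 23 mm deep and is made of two full-height vertical stiles with two horizontal rails fitted between them.


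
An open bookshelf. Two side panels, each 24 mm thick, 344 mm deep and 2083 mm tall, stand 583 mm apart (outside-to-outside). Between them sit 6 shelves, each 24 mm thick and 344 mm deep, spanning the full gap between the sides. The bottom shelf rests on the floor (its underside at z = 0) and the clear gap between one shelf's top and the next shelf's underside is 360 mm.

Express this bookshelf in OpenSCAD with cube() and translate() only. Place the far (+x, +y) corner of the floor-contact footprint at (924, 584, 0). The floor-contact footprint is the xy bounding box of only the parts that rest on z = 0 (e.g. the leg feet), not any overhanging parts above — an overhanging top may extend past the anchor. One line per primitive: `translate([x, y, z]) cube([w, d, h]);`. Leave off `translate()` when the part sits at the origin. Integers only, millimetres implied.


translate([341, 240, 0]) cube([24, 344, 2083]);
translate([900, 240, 0]) cube([24, 344, 2083]);
translate([365, 240, 0]) cube([535, 344, 24]);
translate([365, 240, 384]) cube([535, 344, 24]);
translate([365, 240, 768]) cube([535, 344, 24]);
translate([365, 240, 1152]) cube([535, 344, 24]);
translate([365, 240, 1536]) cube([535, 344, 24]);
translate([365, 240, 1920]) cube([535, 344, 24]);


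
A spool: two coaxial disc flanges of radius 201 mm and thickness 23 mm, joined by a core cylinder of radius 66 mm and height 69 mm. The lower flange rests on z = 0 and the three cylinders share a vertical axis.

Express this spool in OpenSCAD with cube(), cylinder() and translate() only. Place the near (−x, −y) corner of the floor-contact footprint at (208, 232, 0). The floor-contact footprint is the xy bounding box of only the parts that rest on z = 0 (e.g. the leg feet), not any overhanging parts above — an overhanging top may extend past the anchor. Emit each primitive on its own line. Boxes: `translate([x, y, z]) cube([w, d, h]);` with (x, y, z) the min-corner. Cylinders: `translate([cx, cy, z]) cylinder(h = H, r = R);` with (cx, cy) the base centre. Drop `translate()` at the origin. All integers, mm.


translate([409, 433, 0]) cylinder(h = 23, r = 201);
translate([409, 433, 23]) cylinder(h = 69, r = 66);
translate([409, 433, 92]) cylinder(h = 23, r = 201);


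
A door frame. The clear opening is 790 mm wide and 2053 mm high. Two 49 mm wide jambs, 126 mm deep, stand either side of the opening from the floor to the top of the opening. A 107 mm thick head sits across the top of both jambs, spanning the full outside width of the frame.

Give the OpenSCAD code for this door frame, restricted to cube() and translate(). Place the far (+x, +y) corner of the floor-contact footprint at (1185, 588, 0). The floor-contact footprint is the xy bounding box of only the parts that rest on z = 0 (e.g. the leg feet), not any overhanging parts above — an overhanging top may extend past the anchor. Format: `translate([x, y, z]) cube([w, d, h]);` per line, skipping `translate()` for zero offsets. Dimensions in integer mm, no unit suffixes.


translate([297, 462, 0]) cube([49, 126, 2053]);
translate([1136, 462, 0]) cube([49, 126, 2053]);
translate([297, 462, 2053]) cube([888, 126, 107]);


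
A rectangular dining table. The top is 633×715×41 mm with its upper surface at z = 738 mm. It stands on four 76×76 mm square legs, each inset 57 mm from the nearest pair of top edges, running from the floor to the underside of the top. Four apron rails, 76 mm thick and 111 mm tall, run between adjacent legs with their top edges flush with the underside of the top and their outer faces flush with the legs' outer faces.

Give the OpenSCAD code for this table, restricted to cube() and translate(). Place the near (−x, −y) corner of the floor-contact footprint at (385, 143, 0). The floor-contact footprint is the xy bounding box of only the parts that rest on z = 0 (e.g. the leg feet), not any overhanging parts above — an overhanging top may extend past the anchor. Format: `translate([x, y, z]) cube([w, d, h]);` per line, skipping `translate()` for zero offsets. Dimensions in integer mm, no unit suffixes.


translate([328, 86, 697]) cube([633, 715, 41]);
translate([385, 143, 0]) cube([76, 76, 697]);
translate([828, 143, 0]) cube([76, 76, 697]);
translate([385, 668, 0]) cube([76, 76, 697]);
translate([828, 668, 0]) cube([76, 76, 697]);
translate([461, 143, 586]) cube([367, 76, 111]);
translate([461, 668, 586]) cube([367, 76, 111]);
translate([385, 219, 586]) cube([76, 449, 111]);
translate([828, 219, 586]) cube([76, 449, 111]);


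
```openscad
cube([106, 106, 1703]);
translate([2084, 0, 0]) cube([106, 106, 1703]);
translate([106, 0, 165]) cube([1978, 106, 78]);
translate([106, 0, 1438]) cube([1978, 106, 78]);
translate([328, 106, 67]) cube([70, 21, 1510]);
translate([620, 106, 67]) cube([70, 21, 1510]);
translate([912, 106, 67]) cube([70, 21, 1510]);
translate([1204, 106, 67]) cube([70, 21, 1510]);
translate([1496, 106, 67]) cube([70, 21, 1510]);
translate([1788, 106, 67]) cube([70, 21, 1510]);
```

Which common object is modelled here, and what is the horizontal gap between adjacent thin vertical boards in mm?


A fence section. The picket gap is 222 mm.

Two posts, two rails, 6 pickets — a fence section. Span 1978 mm holds 6 pickets of 70 mm with 7 equal gaps: ⌊(1978 − 6·70) / 7⌋ = 222 mm.


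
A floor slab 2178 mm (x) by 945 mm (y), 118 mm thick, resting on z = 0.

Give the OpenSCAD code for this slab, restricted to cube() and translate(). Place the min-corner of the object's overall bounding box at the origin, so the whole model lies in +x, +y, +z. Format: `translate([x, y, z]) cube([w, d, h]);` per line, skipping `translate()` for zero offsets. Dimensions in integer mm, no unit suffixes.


cube([2178, 945, 118]);


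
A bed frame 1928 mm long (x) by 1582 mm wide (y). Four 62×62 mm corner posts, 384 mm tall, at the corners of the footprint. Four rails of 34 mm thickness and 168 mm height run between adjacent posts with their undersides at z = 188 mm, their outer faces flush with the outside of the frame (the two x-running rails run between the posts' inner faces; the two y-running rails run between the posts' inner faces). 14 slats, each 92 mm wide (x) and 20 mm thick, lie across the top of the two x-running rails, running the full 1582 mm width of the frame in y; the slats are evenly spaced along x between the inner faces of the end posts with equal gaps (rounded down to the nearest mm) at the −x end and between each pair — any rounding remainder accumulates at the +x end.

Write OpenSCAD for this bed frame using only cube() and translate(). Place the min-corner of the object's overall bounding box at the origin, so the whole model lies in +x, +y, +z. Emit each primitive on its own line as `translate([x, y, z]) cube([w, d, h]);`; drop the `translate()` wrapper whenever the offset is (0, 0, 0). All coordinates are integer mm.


// slat z = rail_z + rail_h = 188 + 168 = 356
// slat gap = ⌊(1804 − 14·92) / 15⌋ = 34
cube([62, 62, 384]);
translate([0, 1520, 0]) cube([62, 62, 384]);
translate([1866, 0, 0]) cube([62, 62, 384]);
translate([1866, 1520, 0]) cube([62, 62, 384]);
translate([62, 0, 188]) cube([1804, 34, 168]);
translate([62, 1548, 188]) cube([1804, 34, 168]);
translate([0, 62, 188]) cube([34, 1458, 168]);
translate([1894, 62, 188]) cube([34, 1458, 168]);
translate([96, 0, 356]) cube([92, 1582, 20]);
translate([222, 0, 356]) cube([92, 1582, 20]);
translate([348, 0, 356]) cube([92, 1582, 20]);
translate([474, 0, 356]) cube([92, 1582, 20]);
translate([600, 0, 356]) cube([92, 1582, 20]);
translate([726, 0, 356]) cube([92, 1582, 20]);
translate([852, 0, 356]) cube([92, 1582, 20]);
translate([978, 0, 356]) cube([92, 1582, 20]);
translate([1104, 0, 356]) cube([92, 1582, 20]);
translate([1230, 0, 356]) cube([92, 1582, 20]);
translate([1356, 0, 356]) cube([92, 1582, 20]);
translate([1482, 0, 356]) cube([92, 1582, 20]);
translate([1608, 0, 356]) cube([92, 1582, 20]);
translate([1734, 0, 356]) cube([92, 1582, 20]);


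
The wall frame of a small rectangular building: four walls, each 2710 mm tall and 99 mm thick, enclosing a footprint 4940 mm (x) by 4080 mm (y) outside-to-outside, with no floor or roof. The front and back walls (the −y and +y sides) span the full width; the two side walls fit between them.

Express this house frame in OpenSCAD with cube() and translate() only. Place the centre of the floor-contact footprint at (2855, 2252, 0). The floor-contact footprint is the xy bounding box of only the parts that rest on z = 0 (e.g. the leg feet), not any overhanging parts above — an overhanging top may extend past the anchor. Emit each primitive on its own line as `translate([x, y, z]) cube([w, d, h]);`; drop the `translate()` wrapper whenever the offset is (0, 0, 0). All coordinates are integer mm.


translate([385, 212, 0]) cube([4940, 99, 2710]);
translate([385, 4193, 0]) cube([4940, 99, 2710]);
translate([385, 311, 0]) cube([99, 3882, 2710]);
translate([5226, 311, 0]) cube([99, 3882, 2710]);


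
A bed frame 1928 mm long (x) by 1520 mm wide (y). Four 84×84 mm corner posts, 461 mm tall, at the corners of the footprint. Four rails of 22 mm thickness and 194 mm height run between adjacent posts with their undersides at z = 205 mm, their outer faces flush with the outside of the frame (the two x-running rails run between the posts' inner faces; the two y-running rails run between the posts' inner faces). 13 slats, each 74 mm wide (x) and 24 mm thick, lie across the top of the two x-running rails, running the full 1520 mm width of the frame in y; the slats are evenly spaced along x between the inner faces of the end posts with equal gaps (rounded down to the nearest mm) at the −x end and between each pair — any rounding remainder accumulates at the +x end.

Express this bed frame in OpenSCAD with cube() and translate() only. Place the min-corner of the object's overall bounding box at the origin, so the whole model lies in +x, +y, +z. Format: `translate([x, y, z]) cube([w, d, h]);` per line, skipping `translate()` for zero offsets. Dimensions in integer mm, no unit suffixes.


cube([84, 84, 461]);
translate([0, 1436, 0]) cube([84, 84, 461]);
translate([1844, 0, 0]) cube([84, 84, 461]);
translate([1844, 1436, 0]) cube([84, 84, 461]);
translate([84, 0, 205]) cube([1760, 22, 194]);
translate([84, 1498, 205]) cube([1760, 22, 194]);
translate([0, 84, 205]) cube([22, 1352, 194]);
translate([1906, 84, 205]) cube([22, 1352, 194]);
translate([141, 0, 399]) cube([74, 1520, 24]);
translate([272, 0, 399]) cube([74, 1520, 24]);
translate([403, 0, 399]) cube([74, 1520, 24]);
translate([534, 0, 399]) cube([74, 1520, 24]);
translate([665, 0, 399]) cube([74, 1520, 24]);
translate([796, 0, 399]) cube([74, 1520, 24]);
translate([927, 0, 399]) cube([74, 1520, 24]);
translate([1058, 0, 399]) cube([74, 1520, 24]);
translate([1189, 0, 399]) cube([74, 1520, 24]);
translate([1320, 0, 399]) cube([74, 1520, 24]);
translate([1451, 0, 399]) cube([74, 1520, 24]);
translate([1582, 0, 399]) cube([74, 1520, 24]);
translate([1713, 0, 399]) cube([74, 1520, 24]);
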